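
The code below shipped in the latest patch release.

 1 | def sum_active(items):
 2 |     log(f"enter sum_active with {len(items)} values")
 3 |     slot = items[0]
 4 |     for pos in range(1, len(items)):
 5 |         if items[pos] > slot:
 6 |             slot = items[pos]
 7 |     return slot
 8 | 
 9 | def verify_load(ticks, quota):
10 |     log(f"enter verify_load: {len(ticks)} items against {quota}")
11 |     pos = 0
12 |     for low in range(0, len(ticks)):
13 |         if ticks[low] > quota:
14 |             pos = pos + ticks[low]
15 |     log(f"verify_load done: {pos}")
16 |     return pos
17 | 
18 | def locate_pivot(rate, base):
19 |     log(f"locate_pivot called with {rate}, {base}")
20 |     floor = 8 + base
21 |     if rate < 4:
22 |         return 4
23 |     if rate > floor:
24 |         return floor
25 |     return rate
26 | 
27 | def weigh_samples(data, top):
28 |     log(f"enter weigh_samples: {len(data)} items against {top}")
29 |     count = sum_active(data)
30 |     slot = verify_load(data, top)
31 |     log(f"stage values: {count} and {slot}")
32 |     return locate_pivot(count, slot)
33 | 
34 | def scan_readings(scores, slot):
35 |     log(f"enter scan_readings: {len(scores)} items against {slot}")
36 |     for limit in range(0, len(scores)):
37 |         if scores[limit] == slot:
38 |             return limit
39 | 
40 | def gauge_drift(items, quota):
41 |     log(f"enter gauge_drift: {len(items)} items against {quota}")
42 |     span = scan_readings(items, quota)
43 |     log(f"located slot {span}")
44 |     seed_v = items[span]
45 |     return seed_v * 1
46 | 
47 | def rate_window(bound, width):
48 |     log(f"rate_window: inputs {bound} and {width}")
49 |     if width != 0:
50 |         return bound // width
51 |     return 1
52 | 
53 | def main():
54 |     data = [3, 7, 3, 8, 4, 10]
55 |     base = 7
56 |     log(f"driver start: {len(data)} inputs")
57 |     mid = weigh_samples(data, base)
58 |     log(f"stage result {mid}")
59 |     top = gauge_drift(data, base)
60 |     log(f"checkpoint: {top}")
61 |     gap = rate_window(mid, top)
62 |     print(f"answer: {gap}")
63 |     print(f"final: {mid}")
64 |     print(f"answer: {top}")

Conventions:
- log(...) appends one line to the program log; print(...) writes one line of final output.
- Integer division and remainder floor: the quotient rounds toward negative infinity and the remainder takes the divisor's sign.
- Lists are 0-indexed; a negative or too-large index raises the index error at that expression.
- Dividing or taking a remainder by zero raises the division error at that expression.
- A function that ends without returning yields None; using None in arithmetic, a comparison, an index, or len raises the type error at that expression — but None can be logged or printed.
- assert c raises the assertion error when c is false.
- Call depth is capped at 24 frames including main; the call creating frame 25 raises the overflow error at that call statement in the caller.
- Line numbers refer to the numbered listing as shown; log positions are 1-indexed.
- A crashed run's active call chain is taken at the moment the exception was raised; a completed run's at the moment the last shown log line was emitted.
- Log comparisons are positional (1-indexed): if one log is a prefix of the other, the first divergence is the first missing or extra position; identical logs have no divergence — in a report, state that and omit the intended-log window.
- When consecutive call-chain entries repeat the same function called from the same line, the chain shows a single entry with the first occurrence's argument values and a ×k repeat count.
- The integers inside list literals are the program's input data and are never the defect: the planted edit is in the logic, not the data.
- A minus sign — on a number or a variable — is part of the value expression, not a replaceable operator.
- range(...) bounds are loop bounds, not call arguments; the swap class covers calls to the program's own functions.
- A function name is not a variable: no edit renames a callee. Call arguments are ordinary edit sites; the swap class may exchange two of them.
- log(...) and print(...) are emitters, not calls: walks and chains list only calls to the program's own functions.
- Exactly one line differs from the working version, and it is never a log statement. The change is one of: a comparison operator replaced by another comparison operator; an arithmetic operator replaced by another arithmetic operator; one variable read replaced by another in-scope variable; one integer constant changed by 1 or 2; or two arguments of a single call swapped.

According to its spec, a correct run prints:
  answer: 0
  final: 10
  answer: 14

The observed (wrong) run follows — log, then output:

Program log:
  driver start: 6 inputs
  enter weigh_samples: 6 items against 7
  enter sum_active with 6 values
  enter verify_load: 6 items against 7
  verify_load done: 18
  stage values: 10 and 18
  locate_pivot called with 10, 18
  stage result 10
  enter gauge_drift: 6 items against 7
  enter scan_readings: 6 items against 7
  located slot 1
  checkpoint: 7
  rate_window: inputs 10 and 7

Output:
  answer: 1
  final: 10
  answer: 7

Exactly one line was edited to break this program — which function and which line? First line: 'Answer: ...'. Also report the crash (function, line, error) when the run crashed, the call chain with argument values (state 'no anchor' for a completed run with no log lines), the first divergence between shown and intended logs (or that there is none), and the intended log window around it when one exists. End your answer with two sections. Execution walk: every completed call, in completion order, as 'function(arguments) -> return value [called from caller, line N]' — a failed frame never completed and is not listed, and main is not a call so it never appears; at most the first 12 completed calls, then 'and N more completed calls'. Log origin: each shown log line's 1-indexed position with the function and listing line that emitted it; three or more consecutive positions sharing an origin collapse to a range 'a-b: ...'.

Answer: the defect is in gauge_drift at line 45.
Key fact: Log line 12 is where behavior first shows: 'checkpoint: 7' appears instead of 'checkpoint: 14'.
Call chain: main -> rate_window(10, 7) (called at line 61).
First divergence: position 12 — the shown line 'checkpoint: 7' should read 'checkpoint: 14'.
Intended log window:
  10: enter scan_readings: 6 items against 7
  11: located slot 1
  12: checkpoint: 14
  13: rate_window: inputs 10 and 14
Execution walk:
  sum_active([3, 7, 3, 8, 4, 10]) -> 10  [called from weigh_samples, line 29]
  verify_load([3, 7, 3, 8, 4, 10], 7) -> 18  [called from weigh_samples, line 30]
  locate_pivot(10, 18) -> 10  [called from weigh_samples, line 32]
  weigh_samples([3, 7, 3, 8, 4, 10], 7) -> 10  [called from main, line 57]
  scan_readings([3, 7, 3, 8, 4, 10], 7) -> 1  [called from gauge_drift, line 42]
  gauge_drift([3, 7, 3, 8, 4, 10], 7) -> 7  [called from main, line 59]
  rate_window(10, 7) -> 1  [called from main, line 61]
Origin of each log line:
  1 — main, line 56
  2 — weigh_samples, line 28
  3 — sum_active, line 2
  4 — verify_load, line 10
  5 — verify_load, line 15
  6 — weigh_samples, line 31
  7 — locate_pivot, line 19
  8 — main, line 58
  9 — gauge_drift, line 41
  10 — scan_readings, line 35
  11 — gauge_drift, line 43
  12 — main, line 60
  13 — rate_window, line 48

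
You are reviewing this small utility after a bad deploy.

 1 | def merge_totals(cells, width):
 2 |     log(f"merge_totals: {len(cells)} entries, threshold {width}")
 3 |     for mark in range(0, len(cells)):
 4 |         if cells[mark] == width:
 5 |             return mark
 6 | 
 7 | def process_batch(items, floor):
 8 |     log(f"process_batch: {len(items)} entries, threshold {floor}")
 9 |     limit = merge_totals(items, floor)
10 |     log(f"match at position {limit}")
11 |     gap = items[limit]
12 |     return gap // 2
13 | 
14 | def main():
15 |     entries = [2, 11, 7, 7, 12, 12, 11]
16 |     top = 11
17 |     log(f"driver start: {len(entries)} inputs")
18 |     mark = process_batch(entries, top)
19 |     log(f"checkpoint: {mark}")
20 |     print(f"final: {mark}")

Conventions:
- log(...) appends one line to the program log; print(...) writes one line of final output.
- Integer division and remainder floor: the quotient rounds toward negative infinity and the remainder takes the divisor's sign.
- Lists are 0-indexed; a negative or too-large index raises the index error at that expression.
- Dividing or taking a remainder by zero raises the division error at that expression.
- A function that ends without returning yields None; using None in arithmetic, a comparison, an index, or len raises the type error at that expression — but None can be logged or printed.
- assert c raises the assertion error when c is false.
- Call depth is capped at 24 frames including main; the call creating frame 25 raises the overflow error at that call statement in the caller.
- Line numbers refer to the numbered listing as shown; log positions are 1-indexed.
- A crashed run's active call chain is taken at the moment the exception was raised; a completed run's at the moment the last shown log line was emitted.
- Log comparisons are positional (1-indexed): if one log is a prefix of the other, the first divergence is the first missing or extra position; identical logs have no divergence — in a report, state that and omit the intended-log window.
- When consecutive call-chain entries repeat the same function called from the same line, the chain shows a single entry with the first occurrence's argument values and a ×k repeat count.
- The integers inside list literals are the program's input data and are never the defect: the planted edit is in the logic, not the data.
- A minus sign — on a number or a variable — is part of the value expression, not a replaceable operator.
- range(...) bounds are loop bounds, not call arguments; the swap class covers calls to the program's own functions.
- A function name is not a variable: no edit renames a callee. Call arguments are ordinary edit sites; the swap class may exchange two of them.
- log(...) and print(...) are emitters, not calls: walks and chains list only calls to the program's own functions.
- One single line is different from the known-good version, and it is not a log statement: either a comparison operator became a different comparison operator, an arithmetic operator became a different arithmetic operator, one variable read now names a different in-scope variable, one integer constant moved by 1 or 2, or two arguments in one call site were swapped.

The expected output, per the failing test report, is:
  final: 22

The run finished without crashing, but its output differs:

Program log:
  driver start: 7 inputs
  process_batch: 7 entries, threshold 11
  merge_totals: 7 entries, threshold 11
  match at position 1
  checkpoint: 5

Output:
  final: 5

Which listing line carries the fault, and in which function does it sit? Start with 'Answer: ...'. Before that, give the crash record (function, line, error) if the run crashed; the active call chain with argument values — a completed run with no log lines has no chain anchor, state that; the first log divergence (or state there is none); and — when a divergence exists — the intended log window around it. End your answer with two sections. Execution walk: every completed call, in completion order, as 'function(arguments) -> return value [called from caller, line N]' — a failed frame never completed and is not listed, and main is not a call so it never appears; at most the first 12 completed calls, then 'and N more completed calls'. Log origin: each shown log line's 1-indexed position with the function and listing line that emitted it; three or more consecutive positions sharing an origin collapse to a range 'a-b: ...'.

Answer: the defect is in process_batch at line 12.
Key observation: Log line 5 is where behavior first shows: 'checkpoint: 5' appears instead of 'checkpoint: 22'.
Call chain: main.
First divergence: position 5; shown 'checkpoint: 5' vs intended 'checkpoint: 22'.
Intended log window:
  3: merge_totals: 7 entries, threshold 11
  4: match at position 1
  5: checkpoint: 22
Execution walk:
  merge_totals([2, 11, 7, 7, 12, 12, 11], 11) -> 1  [called from process_batch, line 9]
  process_batch([2, 11, 7, 7, 12, 12, 11], 11) -> 5  [called from main, line 18]
Log line origins:
  1 — main, line 17
  2 — process_batch, line 8
  3 — merge_totals, line 2
  4 — process_batch, line 10
  5 — main, line 19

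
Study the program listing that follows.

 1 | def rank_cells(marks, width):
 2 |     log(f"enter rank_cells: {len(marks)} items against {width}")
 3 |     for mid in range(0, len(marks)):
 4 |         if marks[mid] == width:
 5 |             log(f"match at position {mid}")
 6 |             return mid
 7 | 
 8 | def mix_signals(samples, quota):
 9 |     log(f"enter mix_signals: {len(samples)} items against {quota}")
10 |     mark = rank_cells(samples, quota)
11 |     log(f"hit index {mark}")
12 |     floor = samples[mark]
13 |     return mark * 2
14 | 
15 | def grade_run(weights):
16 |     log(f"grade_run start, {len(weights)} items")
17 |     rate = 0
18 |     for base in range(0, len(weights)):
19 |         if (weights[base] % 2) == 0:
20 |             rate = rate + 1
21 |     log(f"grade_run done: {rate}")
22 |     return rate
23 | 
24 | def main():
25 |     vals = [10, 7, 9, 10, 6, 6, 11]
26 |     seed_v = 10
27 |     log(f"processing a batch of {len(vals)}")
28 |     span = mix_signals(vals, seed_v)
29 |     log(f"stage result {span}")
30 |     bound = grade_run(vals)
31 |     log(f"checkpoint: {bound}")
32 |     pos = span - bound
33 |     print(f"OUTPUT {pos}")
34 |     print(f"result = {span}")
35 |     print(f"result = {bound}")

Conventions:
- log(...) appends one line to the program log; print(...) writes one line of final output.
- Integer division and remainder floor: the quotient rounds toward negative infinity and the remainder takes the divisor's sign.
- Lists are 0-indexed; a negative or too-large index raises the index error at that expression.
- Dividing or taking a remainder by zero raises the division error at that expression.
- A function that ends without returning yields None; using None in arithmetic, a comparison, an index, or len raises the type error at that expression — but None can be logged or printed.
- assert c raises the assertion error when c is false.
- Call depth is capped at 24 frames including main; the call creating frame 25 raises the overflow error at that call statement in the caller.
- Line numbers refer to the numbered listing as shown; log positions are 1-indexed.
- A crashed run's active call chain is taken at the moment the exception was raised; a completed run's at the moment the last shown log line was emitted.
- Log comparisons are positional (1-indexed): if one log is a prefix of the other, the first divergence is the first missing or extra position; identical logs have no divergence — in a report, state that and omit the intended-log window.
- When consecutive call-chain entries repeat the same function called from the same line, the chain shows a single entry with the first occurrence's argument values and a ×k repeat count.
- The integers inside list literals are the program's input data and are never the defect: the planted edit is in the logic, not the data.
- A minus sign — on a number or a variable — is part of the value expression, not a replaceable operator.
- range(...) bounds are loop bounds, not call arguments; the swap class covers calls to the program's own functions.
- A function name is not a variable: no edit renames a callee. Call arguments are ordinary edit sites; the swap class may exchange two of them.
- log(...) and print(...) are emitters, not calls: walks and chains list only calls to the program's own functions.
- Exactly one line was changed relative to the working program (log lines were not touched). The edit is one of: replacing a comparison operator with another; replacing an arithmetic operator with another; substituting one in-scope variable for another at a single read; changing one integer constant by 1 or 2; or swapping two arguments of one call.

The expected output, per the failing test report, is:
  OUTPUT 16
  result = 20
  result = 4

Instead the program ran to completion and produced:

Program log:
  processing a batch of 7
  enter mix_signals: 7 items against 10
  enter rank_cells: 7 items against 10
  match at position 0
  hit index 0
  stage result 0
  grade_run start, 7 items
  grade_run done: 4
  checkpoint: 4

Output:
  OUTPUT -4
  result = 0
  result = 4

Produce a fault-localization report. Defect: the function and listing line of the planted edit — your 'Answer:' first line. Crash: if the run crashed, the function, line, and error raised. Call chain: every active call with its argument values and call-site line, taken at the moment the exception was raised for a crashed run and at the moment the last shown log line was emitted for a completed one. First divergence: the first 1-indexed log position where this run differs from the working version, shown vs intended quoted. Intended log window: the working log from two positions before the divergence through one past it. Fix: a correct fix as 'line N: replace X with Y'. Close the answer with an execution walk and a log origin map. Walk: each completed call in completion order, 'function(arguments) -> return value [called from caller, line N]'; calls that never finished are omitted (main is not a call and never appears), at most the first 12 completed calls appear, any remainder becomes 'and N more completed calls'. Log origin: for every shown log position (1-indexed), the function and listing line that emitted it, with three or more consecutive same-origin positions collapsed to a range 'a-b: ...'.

Answer: the defect is in mix_signals at line 13.
Core observation: The earliest visible damage is log position 6 — 'stage result 0' rather than the intended 'stage result 20'.
Call chain: main.
First divergence: at position 6 the run shows 'stage result 0' where the working version logs 'stage result 20'.
Intended log window:
  4: match at position 0
  5: hit index 0
  6: stage result 20
  7: grade_run start, 7 items
Execution walk:
  rank_cells([10, 7, 9, 10, 6, 6, 11], 10) -> 0  [called from mix_signals, line 10]
  mix_signals([10, 7, 9, 10, 6, 6, 11], 10) -> 0  [called from main, line 28]
  grade_run([10, 7, 9, 10, 6, 6, 11]) -> 4  [called from main, line 30]
Origin of each log line:
  1 — main, line 27
  2 — mix_signals, line 9
  3 — rank_cells, line 2
  4 — rank_cells, line 5
  5 — mix_signals, line 11
  6 — main, line 29
  7 — grade_run, line 16
  8 — grade_run, line 21
  9 — main, line 31
A correct fix: line 13: replace `mark` with `floor`.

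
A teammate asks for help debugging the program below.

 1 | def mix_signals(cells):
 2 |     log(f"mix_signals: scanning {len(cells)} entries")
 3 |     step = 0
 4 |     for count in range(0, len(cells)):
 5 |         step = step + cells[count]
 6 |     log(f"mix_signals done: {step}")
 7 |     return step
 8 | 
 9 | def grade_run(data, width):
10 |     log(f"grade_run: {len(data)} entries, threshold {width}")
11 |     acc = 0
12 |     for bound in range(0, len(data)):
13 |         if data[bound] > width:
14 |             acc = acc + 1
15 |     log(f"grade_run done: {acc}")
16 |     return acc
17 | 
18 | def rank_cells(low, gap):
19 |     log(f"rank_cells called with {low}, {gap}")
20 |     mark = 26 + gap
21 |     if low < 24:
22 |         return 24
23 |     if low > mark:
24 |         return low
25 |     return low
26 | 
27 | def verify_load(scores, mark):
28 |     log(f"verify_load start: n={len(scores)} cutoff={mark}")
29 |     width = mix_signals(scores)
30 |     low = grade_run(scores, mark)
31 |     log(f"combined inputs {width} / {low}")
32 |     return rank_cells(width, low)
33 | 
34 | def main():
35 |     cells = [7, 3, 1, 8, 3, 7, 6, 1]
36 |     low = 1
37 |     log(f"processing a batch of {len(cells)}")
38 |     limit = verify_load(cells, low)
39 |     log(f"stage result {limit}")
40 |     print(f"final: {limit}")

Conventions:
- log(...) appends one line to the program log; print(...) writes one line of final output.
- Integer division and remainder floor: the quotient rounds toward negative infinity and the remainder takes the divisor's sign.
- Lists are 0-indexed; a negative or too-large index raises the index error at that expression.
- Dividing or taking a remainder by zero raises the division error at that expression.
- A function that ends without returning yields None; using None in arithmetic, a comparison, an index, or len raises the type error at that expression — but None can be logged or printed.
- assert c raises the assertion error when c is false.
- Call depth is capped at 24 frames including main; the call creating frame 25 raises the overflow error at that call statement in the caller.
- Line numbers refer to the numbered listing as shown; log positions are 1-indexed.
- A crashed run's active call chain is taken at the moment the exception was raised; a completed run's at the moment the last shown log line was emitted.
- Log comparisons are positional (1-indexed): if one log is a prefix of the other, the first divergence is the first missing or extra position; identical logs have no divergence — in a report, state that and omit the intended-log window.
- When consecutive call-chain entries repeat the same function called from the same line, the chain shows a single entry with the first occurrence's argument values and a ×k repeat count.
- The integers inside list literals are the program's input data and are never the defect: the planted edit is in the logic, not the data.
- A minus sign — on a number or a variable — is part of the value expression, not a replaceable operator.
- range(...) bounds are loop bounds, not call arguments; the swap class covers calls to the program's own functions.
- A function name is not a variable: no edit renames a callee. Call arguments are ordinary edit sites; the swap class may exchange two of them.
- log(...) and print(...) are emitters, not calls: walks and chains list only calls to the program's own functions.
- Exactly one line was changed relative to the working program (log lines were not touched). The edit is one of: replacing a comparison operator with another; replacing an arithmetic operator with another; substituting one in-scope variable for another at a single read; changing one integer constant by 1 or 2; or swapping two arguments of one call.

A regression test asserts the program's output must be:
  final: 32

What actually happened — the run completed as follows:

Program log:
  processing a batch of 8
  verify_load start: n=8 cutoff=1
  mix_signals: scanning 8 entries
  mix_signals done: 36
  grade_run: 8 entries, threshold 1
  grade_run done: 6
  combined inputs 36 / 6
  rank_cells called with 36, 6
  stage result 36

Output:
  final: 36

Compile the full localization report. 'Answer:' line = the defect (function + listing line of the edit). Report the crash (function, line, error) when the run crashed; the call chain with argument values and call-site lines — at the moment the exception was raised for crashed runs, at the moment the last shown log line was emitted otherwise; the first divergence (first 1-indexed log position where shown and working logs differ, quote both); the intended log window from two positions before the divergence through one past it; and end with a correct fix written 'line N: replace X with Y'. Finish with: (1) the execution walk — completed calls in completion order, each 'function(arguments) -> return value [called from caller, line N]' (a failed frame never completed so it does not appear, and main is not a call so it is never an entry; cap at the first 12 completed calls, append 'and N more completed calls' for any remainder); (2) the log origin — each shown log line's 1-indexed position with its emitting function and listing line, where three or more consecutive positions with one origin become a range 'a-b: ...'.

Answer: the defect is in rank_cells at line 24.
Key fact: The earliest visible damage is log position 9 — 'stage result 36' rather than the intended 'stage result 32'.
Call chain: main.
First divergence: position 9 — the shown line 'stage result 36' should read 'stage result 32'.
Intended log window:
  7: combined inputs 36 / 6
  8: rank_cells called with 36, 6
  9: stage result 32
Execution walk:
  mix_signals([7, 3, 1, 8, 3, 7, 6, 1]) -> 36  [called from verify_load, line 29]
  grade_run([7, 3, 1, 8, 3, 7, 6, 1], 1) -> 6  [called from verify_load, line 30]
  rank_cells(36, 6) -> 36  [called from verify_load, line 32]
  verify_load([7, 3, 1, 8, 3, 7, 6, 1], 1) -> 36  [called from main, line 38]
Log line origins:
  1: logged in main at line 37
  2: logged in verify_load at line 28
  3: logged in mix_signals at line 2
  4: logged in mix_signals at line 6
  5: logged in grade_run at line 10
  6: logged in grade_run at line 15
  7: logged in verify_load at line 31
  8: logged in rank_cells at line 19
  9: logged in main at line 39
A correct fix: line 24: replace `low` with `mark`.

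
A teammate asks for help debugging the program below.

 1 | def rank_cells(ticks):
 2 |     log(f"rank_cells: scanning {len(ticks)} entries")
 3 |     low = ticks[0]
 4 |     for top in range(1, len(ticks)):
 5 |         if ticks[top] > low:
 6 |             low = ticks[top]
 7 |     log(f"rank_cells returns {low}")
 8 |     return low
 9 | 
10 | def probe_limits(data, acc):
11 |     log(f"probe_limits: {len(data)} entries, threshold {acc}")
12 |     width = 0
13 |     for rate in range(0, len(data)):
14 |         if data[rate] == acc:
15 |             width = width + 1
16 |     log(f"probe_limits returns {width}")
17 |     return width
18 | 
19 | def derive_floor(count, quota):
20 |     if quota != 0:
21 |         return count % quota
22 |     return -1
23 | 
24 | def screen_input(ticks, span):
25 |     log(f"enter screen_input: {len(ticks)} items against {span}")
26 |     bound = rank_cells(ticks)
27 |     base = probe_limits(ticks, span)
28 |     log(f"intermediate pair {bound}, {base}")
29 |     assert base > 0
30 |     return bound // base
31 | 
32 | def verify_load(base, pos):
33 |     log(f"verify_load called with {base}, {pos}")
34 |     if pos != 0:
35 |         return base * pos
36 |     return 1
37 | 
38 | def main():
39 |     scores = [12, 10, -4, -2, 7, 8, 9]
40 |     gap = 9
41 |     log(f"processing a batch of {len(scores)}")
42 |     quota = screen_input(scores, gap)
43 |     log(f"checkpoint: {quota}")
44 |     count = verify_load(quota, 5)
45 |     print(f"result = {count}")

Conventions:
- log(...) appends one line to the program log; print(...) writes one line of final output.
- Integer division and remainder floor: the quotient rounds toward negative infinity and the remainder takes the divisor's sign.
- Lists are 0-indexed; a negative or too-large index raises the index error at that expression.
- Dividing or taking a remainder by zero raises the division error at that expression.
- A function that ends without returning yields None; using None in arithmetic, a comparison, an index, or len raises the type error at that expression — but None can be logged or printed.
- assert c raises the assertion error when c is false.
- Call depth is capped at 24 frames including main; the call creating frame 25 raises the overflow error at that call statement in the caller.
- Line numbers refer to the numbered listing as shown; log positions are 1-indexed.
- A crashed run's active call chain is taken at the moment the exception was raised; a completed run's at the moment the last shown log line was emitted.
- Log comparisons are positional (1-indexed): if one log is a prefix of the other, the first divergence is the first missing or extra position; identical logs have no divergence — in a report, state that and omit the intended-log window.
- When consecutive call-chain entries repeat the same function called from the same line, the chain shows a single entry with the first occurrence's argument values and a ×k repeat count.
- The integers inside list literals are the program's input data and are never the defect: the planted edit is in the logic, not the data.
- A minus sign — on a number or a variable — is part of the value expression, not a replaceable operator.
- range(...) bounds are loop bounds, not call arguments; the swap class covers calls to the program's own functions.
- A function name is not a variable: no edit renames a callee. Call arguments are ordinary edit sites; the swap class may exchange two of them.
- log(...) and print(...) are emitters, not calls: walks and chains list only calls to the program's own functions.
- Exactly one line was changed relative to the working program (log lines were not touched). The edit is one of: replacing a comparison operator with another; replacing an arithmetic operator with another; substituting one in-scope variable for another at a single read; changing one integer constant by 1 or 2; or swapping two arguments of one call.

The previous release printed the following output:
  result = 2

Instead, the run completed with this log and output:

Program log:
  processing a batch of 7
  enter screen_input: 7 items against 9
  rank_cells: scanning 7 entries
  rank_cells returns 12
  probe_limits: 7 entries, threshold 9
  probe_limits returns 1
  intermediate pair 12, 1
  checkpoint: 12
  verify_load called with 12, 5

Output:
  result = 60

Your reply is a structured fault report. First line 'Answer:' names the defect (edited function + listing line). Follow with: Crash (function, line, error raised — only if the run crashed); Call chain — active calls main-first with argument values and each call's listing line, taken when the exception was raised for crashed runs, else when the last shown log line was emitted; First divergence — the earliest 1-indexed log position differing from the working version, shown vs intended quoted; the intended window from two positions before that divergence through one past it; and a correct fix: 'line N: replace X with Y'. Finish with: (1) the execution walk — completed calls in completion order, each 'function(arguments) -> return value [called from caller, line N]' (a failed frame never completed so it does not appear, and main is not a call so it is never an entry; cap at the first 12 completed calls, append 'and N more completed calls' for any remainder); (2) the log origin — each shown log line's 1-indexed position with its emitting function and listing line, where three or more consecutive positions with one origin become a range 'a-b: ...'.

Answer: the defect is in verify_load at line 35.
Core observation: Log streams are identical — the defect surfaces only in the printed output.
Call chain: main -> verify_load(12, 5) (called at line 44).
First divergence: none; the two logs match at every position.
Execution walk:
  rank_cells([12, 10, -4, -2, 7, 8, 9]) -> 12  [called from screen_input, line 26]
  probe_limits([12, 10, -4, -2, 7, 8, 9], 9) -> 1  [called from screen_input, line 27]
  screen_input([12, 10, -4, -2, 7, 8, 9], 9) -> 12  [called from main, line 42]
  verify_load(12, 5) -> 60  [called from main, line 44]
Log origin:
  1: from main, line 41
  2: from screen_input, line 25
  3: from rank_cells, line 2
  4: from rank_cells, line 7
  5: from probe_limits, line 11
  6: from probe_limits, line 16
  7: from screen_input, line 28
  8: from main, line 43
  9: from verify_load, line 33
A correct fix: line 35: replace `*` with `%`.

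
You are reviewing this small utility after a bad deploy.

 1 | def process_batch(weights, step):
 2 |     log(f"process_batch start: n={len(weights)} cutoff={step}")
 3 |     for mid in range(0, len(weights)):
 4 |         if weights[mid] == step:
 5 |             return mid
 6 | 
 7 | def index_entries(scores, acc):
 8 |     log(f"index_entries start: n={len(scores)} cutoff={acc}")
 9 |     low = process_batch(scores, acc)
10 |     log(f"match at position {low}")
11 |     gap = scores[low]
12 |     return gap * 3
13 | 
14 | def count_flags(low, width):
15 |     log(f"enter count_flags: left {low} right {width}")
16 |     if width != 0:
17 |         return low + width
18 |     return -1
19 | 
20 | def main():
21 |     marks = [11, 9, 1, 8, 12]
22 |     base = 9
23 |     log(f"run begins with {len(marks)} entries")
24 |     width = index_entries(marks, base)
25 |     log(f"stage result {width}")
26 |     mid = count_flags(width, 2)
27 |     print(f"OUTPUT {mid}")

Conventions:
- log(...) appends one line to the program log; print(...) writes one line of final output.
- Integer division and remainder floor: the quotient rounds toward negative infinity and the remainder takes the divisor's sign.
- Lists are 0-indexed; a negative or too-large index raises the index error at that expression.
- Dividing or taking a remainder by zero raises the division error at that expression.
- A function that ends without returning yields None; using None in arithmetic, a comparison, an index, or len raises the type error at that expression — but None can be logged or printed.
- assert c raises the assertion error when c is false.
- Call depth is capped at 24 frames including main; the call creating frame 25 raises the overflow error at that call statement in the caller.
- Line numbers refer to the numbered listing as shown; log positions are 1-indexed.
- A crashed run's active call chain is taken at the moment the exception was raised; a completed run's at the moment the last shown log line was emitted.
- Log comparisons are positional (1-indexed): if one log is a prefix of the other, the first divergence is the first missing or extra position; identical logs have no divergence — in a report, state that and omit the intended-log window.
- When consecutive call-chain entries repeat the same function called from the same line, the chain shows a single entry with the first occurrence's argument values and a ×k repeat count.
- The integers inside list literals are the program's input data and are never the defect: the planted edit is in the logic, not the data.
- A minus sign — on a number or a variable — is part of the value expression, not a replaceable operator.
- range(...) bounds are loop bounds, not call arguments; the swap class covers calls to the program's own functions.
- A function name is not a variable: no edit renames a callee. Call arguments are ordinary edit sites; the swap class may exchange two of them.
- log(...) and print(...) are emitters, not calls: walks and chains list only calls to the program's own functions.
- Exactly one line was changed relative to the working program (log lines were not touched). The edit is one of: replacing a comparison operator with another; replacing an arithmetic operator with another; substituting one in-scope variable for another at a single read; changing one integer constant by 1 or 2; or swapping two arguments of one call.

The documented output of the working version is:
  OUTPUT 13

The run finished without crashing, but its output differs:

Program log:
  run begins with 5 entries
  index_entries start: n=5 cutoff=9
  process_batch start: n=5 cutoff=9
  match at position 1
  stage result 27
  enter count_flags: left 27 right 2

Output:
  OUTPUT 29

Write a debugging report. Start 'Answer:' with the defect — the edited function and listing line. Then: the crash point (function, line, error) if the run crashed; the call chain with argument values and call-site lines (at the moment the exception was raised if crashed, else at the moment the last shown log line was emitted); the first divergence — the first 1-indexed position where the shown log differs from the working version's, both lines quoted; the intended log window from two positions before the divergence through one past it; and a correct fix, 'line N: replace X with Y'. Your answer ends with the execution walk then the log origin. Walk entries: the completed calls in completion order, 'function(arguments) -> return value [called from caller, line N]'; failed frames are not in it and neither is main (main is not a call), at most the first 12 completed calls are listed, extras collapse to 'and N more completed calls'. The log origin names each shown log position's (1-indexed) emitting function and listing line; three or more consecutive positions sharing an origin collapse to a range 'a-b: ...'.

Answer: the defect is in count_flags at line 17.
Key fact: Log streams are identical — the defect surfaces only in the printed output.
Call chain: main -> count_flags(27, 2) (called at line 26).
First divergence: none (the log streams are identical).
Execution walk:
  process_batch([11, 9, 1, 8, 12], 9) -> 1  [called from index_entries, line 9]
  index_entries([11, 9, 1, 8, 12], 9) -> 27  [called from main, line 24]
  count_flags(27, 2) -> 29  [called from main, line 26]
Log line origins:
  1: logged in main at line 23
  2: logged in index_entries at line 8
  3: logged in process_batch at line 2
  4: logged in index_entries at line 10
  5: logged in main at line 25
  6: logged in count_flags at line 15
A correct fix: line 17: replace `+` with `//`.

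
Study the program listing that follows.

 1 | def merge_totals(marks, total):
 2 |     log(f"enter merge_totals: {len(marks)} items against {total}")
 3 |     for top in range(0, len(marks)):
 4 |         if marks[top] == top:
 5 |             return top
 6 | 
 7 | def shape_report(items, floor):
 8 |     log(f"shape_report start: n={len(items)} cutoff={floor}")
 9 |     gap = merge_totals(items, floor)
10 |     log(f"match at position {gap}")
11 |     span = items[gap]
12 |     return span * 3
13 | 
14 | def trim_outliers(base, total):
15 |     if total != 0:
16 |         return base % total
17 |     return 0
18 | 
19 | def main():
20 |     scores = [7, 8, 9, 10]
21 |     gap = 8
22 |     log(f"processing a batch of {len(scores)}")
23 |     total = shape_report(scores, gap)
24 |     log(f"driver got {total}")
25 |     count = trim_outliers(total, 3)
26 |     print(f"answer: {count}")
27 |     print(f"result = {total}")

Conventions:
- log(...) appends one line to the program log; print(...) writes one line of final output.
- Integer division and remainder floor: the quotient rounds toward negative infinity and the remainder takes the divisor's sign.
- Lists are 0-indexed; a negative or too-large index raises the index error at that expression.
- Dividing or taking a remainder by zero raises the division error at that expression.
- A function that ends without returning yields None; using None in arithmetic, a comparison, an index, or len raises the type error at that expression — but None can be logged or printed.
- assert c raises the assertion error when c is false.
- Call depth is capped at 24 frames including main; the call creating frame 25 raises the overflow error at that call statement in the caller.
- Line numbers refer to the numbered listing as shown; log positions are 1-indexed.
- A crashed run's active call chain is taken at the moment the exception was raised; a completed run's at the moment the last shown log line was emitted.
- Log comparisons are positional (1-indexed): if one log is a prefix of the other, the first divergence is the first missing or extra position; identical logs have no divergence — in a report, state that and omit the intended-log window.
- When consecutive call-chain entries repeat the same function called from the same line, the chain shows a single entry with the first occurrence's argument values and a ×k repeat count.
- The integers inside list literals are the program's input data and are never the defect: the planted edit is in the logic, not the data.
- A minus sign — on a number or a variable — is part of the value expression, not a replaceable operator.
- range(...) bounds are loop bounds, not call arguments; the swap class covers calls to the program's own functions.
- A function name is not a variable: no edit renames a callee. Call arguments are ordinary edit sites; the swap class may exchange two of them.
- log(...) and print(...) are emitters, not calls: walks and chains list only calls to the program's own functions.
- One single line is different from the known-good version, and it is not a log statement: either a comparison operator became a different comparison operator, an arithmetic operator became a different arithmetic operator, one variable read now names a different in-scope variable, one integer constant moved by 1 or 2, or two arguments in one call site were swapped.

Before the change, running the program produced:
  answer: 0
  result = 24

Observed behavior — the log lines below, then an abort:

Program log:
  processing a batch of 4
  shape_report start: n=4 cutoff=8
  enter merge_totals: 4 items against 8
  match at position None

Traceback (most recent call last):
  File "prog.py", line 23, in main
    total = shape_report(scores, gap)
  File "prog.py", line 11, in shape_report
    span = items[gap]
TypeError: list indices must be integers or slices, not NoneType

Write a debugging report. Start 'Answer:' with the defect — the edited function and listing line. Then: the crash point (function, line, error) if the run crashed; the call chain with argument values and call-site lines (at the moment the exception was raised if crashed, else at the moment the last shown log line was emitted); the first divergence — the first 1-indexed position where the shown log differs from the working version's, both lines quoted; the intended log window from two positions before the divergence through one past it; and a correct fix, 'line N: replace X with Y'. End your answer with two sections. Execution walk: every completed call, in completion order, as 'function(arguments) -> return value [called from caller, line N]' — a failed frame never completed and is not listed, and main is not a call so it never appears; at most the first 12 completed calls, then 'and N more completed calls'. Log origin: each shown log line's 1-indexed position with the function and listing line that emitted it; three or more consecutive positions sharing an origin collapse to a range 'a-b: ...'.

Answer: the defect is in merge_totals at line 4.
Key fact: Position 4 is the first bad log line: 'match at position None' should read 'match at position 1'.
Crash: shape_report, line 11, TypeError.
Call chain: main -> shape_report([7, 8, 9, 10], 8) (called at line 23).
First divergence: position 4 — shown 'match at position None', intended 'match at position 1'.
Intended log window:
  2: shape_report start: n=4 cutoff=8
  3: enter merge_totals: 4 items against 8
  4: match at position 1
  5: driver got 24
Execution walk:
  merge_totals([7, 8, 9, 10], 8) -> None  [called from shape_report, line 9]
Log origins:
  1 — main, line 22
  2 — shape_report, line 8
  3 — merge_totals, line 2
  4 — shape_report, line 10
A correct fix: line 4: replace `marks[top] == top` with `marks[top] == total`.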